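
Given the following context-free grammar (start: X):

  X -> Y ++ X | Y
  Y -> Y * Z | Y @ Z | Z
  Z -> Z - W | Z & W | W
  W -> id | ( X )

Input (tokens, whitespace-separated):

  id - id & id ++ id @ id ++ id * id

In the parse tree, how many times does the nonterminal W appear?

[X [Y [Z [Z [Z [W id]] - [W id]] & [W id]]] ++ [X [Y [Y [Z [W id]]] @ [Z [W id]]] ++ [X [Y [Y [Z [W id]]] * [Z [W id]]]]]]

7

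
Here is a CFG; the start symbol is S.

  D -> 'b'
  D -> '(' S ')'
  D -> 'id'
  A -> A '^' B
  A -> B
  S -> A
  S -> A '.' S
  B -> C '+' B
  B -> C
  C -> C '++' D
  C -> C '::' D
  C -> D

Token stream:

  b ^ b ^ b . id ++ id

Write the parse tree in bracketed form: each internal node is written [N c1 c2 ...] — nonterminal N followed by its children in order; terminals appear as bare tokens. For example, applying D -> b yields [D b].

S
A . S
A ^ B . S
A ^ B ^ B . S
B ^ B ^ B . S
C ^ B ^ B . S
D ^ B ^ B . S
b ^ B ^ B . S
b ^ C ^ B . S
b ^ D ^ B . S
b ^ b ^ B . S
b ^ b ^ C . S
b ^ b ^ D . S
b ^ b ^ b . S
b ^ b ^ b . A
b ^ b ^ b . B
b ^ b ^ b . C
b ^ b ^ b . C ++ D
b ^ b ^ b . D ++ D
b ^ b ^ b . id ++ D
b ^ b ^ b . id ++ id

[S [A [A [A [B [C [D b]]]] ^ [B [C [D b]]]] ^ [B [C [D b]]]] . [S [A [B [C [C [D id]] ++ [D id]]]]]]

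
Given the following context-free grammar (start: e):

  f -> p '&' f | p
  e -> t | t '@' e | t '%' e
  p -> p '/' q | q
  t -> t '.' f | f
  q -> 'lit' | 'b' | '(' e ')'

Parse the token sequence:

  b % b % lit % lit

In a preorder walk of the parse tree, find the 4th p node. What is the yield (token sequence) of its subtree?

[e [t [f [p [q b]]]] % [e [t [f [p [q b]]]] % [e [t [f [p [q lit]]]] % [e [t [f [p [q lit]]]]]]]]

lit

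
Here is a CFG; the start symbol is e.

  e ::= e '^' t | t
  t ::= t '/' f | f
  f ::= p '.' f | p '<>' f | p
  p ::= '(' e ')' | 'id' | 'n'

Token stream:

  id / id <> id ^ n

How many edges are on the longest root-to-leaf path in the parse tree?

[e [e [t [t [f [p id]]] / [f [p id] <> [f [p id]]]]] ^ [t [f [p n]]]]

6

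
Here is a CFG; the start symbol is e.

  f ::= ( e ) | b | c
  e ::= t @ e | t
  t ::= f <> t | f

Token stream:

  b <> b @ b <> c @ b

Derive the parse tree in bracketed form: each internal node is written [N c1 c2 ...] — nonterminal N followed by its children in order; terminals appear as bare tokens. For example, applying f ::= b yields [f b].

[e [t [f b] <> [t [f b]]] @ [e [t [f b] <> [t [f c]]] @ [e [t [f b]]]]]

e
t @ e
f <> t @ e
b <> t @ e
b <> f @ e
b <> b @ e
b <> b @ t @ e
b <> b @ f <> t @ e
b <> b @ b <> t @ e
b <> b @ b <> f @ e
b <> b @ b <> c @ e
b <> b @ b <> c @ t
b <> b @ b <> c @ f
b <> b @ b <> c @ b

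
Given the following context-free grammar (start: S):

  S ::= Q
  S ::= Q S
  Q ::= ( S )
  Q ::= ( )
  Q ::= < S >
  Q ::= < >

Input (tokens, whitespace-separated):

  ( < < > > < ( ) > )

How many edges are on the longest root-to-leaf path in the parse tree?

[S [Q ( [S [Q < [S [Q < >]] >] [S [Q < [S [Q ( )]] >]]] )]]

7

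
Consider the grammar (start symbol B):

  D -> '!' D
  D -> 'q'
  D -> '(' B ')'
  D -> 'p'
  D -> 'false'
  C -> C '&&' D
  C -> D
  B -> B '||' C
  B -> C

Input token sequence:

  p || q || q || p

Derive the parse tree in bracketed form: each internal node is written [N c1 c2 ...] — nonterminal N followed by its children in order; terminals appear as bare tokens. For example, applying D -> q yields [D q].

[B [B [B [B [C [D p]]] || [C [D q]]] || [C [D q]]] || [C [D p]]]

B
B || C
B || C || C
B || C || C || C
C || C || C || C
D || C || C || C
p || C || C || C
p || D || C || C
p || q || C || C
p || q || D || C
p || q || q || C
p || q || q || D
p || q || q || p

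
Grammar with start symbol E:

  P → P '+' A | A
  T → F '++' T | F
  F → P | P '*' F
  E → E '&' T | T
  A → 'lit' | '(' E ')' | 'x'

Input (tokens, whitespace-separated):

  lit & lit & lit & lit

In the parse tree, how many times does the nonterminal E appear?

4

[E [E [E [E [T [F [P [A lit]]]]] & [T [F [P [A lit]]]]] & [T [F [P [A lit]]]]] & [T [F [P [A lit]]]]]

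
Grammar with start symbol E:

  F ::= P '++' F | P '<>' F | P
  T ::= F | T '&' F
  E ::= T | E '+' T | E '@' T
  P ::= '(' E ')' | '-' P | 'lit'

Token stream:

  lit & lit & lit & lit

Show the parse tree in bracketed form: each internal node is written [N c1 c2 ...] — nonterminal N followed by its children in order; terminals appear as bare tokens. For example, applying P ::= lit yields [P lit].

[E [T [T [T [T [F [P lit]]] & [F [P lit]]] & [F [P lit]]] & [F [P lit]]]]

E
T
T & F
T & F & F
T & F & F & F
F & F & F & F
P & F & F & F
lit & F & F & F
lit & P & F & F
lit & lit & F & F
lit & lit & P & F
lit & lit & lit & F
lit & lit & lit & P
lit & lit & lit & lit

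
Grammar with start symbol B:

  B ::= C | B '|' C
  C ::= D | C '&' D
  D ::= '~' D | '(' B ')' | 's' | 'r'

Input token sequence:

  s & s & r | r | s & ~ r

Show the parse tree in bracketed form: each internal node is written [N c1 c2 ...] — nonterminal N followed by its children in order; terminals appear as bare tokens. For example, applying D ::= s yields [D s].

B
B | C
B | C | C
C | C | C
C & D | C | C
C & D & D | C | C
D & D & D | C | C
s & D & D | C | C
s & s & D | C | C
s & s & r | C | C
s & s & r | D | C
s & s & r | r | C
s & s & r | r | C & D
s & s & r | r | D & D
s & s & r | r | s & D
s & s & r | r | s & ~ D
s & s & r | r | s & ~ r

[B [B [B [C [C [C [D s]] & [D s]] & [D r]]] | [C [D r]]] | [C [C [D s]] & [D ~ [D r]]]]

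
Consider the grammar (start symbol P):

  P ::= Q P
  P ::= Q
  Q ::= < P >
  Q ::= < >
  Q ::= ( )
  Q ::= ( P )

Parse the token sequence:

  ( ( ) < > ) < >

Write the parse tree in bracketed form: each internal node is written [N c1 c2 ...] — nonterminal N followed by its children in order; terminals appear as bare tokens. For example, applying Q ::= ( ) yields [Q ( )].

P
Q P
( P ) P
( Q P ) P
( ( ) P ) P
( ( ) Q ) P
( ( ) < > ) P
( ( ) < > ) Q
( ( ) < > ) < >

[P [Q ( [P [Q ( )] [P [Q < >]]] )] [P [Q < >]]]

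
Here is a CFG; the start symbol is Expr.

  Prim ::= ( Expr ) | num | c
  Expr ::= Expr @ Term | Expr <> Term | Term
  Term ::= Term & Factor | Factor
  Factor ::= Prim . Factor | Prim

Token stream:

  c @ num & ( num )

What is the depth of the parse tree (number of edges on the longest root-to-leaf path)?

[Expr [Expr [Term [Factor [Prim c]]]] @ [Term [Term [Factor [Prim num]]] & [Factor [Prim ( [Expr [Term [Factor [Prim num]]]] )]]]]

8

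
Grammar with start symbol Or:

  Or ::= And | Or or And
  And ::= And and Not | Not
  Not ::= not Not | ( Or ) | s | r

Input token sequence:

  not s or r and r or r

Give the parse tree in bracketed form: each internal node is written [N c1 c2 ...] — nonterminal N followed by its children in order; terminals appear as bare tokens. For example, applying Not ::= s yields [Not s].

Or
Or or And
Or or And or And
And or And or And
Not or And or And
not Not or And or And
not s or And or And
not s or And and Not or And
not s or Not and Not or And
not s or r and Not or And
not s or r and r or And
not s or r and r or Not
not s or r and r or r

[Or [Or [Or [And [Not not [Not s]]]] or [And [And [Not r]] and [Not r]]] or [And [Not r]]]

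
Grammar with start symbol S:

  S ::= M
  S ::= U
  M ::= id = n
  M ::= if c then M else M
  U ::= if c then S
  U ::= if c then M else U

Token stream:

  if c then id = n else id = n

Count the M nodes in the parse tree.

[S [M if c then [M id = n] else [M id = n]]]

3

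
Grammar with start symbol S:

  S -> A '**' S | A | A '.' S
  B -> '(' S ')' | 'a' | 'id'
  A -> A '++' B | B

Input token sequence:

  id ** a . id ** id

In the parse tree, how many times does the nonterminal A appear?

[S [A [B id]] ** [S [A [B a]] . [S [A [B id]] ** [S [A [B id]]]]]]

4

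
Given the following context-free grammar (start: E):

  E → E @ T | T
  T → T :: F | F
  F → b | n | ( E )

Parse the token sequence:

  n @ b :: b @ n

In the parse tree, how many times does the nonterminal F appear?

4

[E [E [E [T [F n]]] @ [T [T [F b]] :: [F b]]] @ [T [F n]]]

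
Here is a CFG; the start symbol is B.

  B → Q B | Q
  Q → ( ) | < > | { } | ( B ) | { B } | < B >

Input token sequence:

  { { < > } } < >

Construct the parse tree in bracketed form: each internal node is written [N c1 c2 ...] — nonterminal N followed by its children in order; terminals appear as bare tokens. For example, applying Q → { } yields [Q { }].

[B [Q { [B [Q { [B [Q < >]] }]] }] [B [Q < >]]]

B
Q B
{ B } B
{ Q } B
{ { B } } B
{ { Q } } B
{ { < > } } B
{ { < > } } Q
{ { < > } } < >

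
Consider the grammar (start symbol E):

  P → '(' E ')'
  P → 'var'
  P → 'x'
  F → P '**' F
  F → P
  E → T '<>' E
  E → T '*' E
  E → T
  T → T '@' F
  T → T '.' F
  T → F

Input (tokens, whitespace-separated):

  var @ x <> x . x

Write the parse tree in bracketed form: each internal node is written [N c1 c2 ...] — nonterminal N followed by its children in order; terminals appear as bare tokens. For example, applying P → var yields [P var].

[E [T [T [F [P var]]] @ [F [P x]]] <> [E [T [T [F [P x]]] . [F [P x]]]]]

E
T <> E
T @ F <> E
F @ F <> E
P @ F <> E
var @ F <> E
var @ P <> E
var @ x <> E
var @ x <> T
var @ x <> T . F
var @ x <> F . F
var @ x <> P . F
var @ x <> x . F
var @ x <> x . P
var @ x <> x . x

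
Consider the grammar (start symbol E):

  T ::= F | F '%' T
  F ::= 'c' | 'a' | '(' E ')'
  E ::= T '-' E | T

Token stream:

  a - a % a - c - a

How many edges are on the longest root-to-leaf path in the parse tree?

[E [T [F a]] - [E [T [F a] % [T [F a]]] - [E [T [F c]] - [E [T [F a]]]]]]

6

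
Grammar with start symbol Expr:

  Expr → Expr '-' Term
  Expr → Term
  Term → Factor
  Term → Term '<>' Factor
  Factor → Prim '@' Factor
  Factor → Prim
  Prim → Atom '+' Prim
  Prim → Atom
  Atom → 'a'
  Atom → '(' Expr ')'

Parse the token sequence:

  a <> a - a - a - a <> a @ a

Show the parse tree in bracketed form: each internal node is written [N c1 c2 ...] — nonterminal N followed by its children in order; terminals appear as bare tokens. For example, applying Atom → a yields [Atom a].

[Expr [Expr [Expr [Expr [Term [Term [Factor [Prim [Atom a]]]] <> [Factor [Prim [Atom a]]]]] - [Term [Factor [Prim [Atom a]]]]] - [Term [Factor [Prim [Atom a]]]]] - [Term [Term [Factor [Prim [Atom a]]]] <> [Factor [Prim [Atom a]] @ [Factor [Prim [Atom a]]]]]]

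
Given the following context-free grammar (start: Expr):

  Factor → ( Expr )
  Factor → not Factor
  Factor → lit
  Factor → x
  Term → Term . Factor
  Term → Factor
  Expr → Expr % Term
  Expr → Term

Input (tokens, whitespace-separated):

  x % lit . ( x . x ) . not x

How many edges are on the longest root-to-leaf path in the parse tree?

[Expr [Expr [Term [Factor x]]] % [Term [Term [Term [Factor lit]] . [Factor ( [Expr [Term [Term [Factor x]] . [Factor x]]] )]] . [Factor not [Factor x]]]]

8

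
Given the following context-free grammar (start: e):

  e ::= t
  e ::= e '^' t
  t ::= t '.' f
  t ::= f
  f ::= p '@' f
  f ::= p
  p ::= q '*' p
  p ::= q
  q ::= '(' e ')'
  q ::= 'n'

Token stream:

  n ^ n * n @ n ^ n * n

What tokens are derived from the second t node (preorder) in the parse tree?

[e [e [e [t [f [p [q n]]]]] ^ [t [f [p [q n] * [p [q n]]] @ [f [p [q n]]]]]] ^ [t [f [p [q n] * [p [q n]]]]]]

n * n @ n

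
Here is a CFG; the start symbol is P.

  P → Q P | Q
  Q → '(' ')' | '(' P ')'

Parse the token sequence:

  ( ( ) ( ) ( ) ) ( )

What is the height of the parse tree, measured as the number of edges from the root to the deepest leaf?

[P [Q ( [P [Q ( )] [P [Q ( )] [P [Q ( )]]]] )] [P [Q ( )]]]

6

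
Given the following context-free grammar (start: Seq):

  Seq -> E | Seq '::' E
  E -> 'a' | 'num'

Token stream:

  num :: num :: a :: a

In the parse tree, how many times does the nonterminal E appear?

4

[Seq [Seq [Seq [Seq [E num]] :: [E num]] :: [E a]] :: [E a]]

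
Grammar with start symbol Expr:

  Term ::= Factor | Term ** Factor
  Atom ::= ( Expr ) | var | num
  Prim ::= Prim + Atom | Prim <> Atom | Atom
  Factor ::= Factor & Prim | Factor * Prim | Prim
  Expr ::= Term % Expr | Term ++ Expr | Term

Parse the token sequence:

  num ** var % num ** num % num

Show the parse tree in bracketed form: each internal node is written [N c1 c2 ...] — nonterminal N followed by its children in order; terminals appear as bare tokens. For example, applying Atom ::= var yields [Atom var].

Expr
Term % Expr
Term ** Factor % Expr
Factor ** Factor % Expr
Prim ** Factor % Expr
Atom ** Factor % Expr
num ** Factor % Expr
num ** Prim % Expr
num ** Atom % Expr
num ** var % Expr
num ** var % Term % Expr
num ** var % Term ** Factor % Expr
num ** var % Factor ** Factor % Expr
num ** var % Prim ** Factor % Expr
num ** var % Atom ** Factor % Expr
num ** var % num ** Factor % Expr
num ** var % num ** Prim % Expr
num ** var % num ** Atom % Expr
num ** var % num ** num % Expr
num ** var % num ** num % Term
num ** var % num ** num % Factor
num ** var % num ** num % Prim
num ** var % num ** num % Atom
num ** var % num ** num % num

[Expr [Term [Term [Factor [Prim [Atom num]]]] ** [Factor [Prim [Atom var]]]] % [Expr [Term [Term [Factor [Prim [Atom num]]]] ** [Factor [Prim [Atom num]]]] % [Expr [Term [Factor [Prim [Atom num]]]]]]]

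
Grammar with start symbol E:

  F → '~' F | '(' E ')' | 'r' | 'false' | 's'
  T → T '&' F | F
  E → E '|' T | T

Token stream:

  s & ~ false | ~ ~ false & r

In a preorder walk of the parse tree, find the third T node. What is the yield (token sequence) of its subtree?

[E [E [T [T [F s]] & [F ~ [F false]]]] | [T [T [F ~ [F ~ [F false]]]] & [F r]]]

~ ~ false & r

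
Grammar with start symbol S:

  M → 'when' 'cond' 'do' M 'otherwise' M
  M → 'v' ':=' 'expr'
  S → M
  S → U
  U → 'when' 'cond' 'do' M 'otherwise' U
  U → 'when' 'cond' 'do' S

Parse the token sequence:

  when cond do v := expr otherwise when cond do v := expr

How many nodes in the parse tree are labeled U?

2

[S [U when cond do [M v := expr] otherwise [U when cond do [S [M v := expr]]]]]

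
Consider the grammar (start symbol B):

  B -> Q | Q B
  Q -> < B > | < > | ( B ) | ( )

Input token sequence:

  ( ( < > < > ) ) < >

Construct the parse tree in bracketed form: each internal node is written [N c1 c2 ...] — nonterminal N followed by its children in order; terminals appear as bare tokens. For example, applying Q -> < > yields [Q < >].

B
Q B
( B ) B
( Q ) B
( ( B ) ) B
( ( Q B ) ) B
( ( < > B ) ) B
( ( < > Q ) ) B
( ( < > < > ) ) B
( ( < > < > ) ) Q
( ( < > < > ) ) < >

[B [Q ( [B [Q ( [B [Q < >] [B [Q < >]]] )]] )] [B [Q < >]]]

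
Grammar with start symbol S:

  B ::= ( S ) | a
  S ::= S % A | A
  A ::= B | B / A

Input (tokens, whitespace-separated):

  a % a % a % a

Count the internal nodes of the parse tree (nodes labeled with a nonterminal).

[S [S [S [S [A [B a]]] % [A [B a]]] % [A [B a]]] % [A [B a]]]

12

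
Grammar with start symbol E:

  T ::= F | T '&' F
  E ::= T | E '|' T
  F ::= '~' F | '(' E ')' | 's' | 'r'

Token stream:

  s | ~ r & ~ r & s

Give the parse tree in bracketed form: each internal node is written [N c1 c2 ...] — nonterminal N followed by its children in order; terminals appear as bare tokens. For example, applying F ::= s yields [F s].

E
E | T
T | T
F | T
s | T
s | T & F
s | T & F & F
s | F & F & F
s | ~ F & F & F
s | ~ r & F & F
s | ~ r & ~ F & F
s | ~ r & ~ r & F
s | ~ r & ~ r & s

[E [E [T [F s]]] | [T [T [T [F ~ [F r]]] & [F ~ [F r]]] & [F s]]]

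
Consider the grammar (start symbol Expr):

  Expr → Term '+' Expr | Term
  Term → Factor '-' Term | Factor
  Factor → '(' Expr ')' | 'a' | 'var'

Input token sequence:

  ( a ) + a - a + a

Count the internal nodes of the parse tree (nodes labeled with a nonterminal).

14

[Expr [Term [Factor ( [Expr [Term [Factor a]]] )]] + [Expr [Term [Factor a] - [Term [Factor a]]] + [Expr [Term [Factor a]]]]]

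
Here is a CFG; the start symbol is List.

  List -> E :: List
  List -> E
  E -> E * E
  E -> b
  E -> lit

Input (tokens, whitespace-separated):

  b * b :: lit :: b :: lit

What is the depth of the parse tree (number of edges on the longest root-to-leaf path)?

5

[List [E [E b] * [E b]] :: [List [E lit] :: [List [E b] :: [List [E lit]]]]]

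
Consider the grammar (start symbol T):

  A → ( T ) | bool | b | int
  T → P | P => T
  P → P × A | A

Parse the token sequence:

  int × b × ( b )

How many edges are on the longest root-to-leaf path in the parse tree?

[T [P [P [P [A int]] × [A b]] × [A ( [T [P [A b]]] )]]]

6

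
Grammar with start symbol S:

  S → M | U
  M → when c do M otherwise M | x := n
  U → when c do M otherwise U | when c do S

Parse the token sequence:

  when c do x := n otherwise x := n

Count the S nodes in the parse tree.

[S [M when c do [M x := n] otherwise [M x := n]]]

1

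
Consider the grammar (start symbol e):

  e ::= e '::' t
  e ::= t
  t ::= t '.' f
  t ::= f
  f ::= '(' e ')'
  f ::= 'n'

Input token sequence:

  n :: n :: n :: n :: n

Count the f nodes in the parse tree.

5

[e [e [e [e [e [t [f n]]] :: [t [f n]]] :: [t [f n]]] :: [t [f n]]] :: [t [f n]]]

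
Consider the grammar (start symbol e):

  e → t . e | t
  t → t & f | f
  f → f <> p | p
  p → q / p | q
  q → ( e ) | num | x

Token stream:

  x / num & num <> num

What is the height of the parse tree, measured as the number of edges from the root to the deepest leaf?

7

[e [t [t [f [p [q x] / [p [q num]]]]] & [f [f [p [q num]]] <> [p [q num]]]]]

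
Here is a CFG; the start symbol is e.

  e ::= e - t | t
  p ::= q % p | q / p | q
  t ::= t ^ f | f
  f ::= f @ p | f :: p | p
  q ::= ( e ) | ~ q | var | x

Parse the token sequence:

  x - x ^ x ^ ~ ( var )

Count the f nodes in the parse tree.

5

[e [e [t [f [p [q x]]]]] - [t [t [t [f [p [q x]]]] ^ [f [p [q x]]]] ^ [f [p [q ~ [q ( [e [t [f [p [q var]]]]] )]]]]]]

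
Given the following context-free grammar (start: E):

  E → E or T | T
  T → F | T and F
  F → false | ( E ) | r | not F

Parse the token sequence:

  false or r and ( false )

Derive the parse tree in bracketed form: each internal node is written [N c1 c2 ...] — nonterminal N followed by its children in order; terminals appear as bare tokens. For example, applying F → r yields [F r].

E
E or T
T or T
F or T
false or T
false or T and F
false or F and F
false or r and F
false or r and ( E )
false or r and ( T )
false or r and ( F )
false or r and ( false )

[E [E [T [F false]]] or [T [T [F r]] and [F ( [E [T [F false]]] )]]]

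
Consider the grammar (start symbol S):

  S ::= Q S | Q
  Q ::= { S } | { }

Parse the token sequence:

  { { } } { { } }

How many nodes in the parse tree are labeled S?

4

[S [Q { [S [Q { }]] }] [S [Q { [S [Q { }]] }]]]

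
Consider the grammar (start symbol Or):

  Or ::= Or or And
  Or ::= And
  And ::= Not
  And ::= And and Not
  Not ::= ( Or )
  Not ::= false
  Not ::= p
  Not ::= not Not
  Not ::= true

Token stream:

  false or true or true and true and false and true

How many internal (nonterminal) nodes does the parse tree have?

[Or [Or [Or [And [Not false]]] or [And [Not true]]] or [And [And [And [And [Not true]] and [Not true]] and [Not false]] and [Not true]]]

15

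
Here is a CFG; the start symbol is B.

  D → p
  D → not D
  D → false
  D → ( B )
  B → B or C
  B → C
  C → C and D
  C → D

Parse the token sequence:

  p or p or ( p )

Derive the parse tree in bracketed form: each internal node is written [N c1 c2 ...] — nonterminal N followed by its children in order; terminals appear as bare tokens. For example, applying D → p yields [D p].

[B [B [B [C [D p]]] or [C [D p]]] or [C [D ( [B [C [D p]]] )]]]

B
B or C
B or C or C
C or C or C
D or C or C
p or C or C
p or D or C
p or p or C
p or p or D
p or p or ( B )
p or p or ( C )
p or p or ( D )
p or p or ( p )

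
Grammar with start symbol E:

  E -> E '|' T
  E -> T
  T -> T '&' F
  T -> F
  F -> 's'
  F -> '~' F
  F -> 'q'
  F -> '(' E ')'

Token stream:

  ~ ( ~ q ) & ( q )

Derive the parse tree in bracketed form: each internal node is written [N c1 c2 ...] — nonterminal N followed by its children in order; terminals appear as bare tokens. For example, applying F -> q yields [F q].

[E [T [T [F ~ [F ( [E [T [F ~ [F q]]]] )]]] & [F ( [E [T [F q]]] )]]]

E
T
T & F
F & F
~ F & F
~ ( E ) & F
~ ( T ) & F
~ ( F ) & F
~ ( ~ F ) & F
~ ( ~ q ) & F
~ ( ~ q ) & ( E )
~ ( ~ q ) & ( T )
~ ( ~ q ) & ( F )
~ ( ~ q ) & ( q )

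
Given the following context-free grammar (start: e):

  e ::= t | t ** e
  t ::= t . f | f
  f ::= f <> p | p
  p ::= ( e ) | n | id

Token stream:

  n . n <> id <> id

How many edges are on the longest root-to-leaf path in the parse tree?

[e [t [t [f [p n]]] . [f [f [f [p n]] <> [p id]] <> [p id]]]]

6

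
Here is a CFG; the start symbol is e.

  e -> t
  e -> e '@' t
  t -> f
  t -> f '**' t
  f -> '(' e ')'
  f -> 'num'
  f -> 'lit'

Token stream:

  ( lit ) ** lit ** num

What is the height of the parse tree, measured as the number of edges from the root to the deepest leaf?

[e [t [f ( [e [t [f lit]]] )] ** [t [f lit] ** [t [f num]]]]]

6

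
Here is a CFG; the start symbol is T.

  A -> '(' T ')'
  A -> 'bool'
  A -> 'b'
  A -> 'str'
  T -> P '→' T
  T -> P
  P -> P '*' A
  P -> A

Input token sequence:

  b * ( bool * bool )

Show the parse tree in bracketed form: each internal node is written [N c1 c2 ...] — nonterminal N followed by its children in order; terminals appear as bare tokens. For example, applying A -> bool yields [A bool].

[T [P [P [A b]] * [A ( [T [P [P [A bool]] * [A bool]]] )]]]

T
P
P * A
A * A
b * A
b * ( T )
b * ( P )
b * ( P * A )
b * ( A * A )
b * ( bool * A )
b * ( bool * bool )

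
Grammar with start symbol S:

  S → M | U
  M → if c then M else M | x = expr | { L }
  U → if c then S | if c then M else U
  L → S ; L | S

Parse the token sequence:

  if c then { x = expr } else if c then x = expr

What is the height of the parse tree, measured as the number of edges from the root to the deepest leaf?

6

[S [U if c then [M { [L [S [M x = expr]]] }] else [U if c then [S [M x = expr]]]]]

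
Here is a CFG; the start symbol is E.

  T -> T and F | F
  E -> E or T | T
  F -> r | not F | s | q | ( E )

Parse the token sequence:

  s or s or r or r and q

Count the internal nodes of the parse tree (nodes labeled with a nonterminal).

[E [E [E [E [T [F s]]] or [T [F s]]] or [T [F r]]] or [T [T [F r]] and [F q]]]

14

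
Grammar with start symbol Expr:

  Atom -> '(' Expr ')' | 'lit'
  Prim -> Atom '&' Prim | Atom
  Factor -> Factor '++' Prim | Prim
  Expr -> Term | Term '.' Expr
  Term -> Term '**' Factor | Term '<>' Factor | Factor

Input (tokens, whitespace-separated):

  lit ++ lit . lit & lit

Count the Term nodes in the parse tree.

[Expr [Term [Factor [Factor [Prim [Atom lit]]] ++ [Prim [Atom lit]]]] . [Expr [Term [Factor [Prim [Atom lit] & [Prim [Atom lit]]]]]]]

2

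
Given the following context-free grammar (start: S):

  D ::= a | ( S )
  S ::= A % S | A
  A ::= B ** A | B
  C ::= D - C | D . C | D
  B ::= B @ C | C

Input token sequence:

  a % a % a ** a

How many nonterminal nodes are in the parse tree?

[S [A [B [C [D a]]]] % [S [A [B [C [D a]]]] % [S [A [B [C [D a]]] ** [A [B [C [D a]]]]]]]]

19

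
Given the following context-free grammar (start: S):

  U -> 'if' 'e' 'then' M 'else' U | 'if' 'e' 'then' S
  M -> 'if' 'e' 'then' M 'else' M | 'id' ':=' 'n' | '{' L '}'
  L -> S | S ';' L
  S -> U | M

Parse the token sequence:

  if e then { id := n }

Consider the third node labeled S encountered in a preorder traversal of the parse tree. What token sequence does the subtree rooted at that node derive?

id := n

[S [U if e then [S [M { [L [S [M id := n]]] }]]]]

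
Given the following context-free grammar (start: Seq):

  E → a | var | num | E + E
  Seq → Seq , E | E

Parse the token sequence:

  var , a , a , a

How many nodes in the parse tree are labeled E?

4

[Seq [Seq [Seq [Seq [E var]] , [E a]] , [E a]] , [E a]]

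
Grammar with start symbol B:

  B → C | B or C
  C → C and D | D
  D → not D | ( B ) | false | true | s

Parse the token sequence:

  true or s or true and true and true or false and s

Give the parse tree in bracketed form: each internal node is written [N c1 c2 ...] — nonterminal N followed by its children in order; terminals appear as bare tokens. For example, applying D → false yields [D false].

[B [B [B [B [C [D true]]] or [C [D s]]] or [C [C [C [D true]] and [D true]] and [D true]]] or [C [C [D false]] and [D s]]]

B
B or C
B or C or C
B or C or C or C
C or C or C or C
D or C or C or C
true or C or C or C
true or D or C or C
true or s or C or C
true or s or C and D or C
true or s or C and D and D or C
true or s or D and D and D or C
true or s or true and D and D or C
true or s or true and true and D or C
true or s or true and true and true or C
true or s or true and true and true or C and D
true or s or true and true and true or D and D
true or s or true and true and true or false and D
true or s or true and true and true or false and s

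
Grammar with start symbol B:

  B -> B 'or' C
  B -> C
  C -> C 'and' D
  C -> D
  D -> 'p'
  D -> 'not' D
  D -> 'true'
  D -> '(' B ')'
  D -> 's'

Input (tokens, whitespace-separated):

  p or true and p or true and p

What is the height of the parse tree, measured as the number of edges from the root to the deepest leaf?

5

[B [B [B [C [D p]]] or [C [C [D true]] and [D p]]] or [C [C [D true]] and [D p]]]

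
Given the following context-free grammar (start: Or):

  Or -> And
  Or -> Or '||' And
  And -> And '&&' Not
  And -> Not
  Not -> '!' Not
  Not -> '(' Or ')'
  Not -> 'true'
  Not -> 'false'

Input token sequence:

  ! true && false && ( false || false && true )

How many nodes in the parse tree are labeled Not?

7

[Or [And [And [And [Not ! [Not true]]] && [Not false]] && [Not ( [Or [Or [And [Not false]]] || [And [And [Not false]] && [Not true]]] )]]]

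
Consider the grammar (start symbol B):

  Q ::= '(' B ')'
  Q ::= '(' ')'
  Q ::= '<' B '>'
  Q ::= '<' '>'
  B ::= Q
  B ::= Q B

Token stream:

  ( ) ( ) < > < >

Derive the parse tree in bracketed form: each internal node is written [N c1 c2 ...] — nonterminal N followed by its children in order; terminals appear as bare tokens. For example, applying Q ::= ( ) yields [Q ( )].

[B [Q ( )] [B [Q ( )] [B [Q < >] [B [Q < >]]]]]

B
Q B
( ) B
( ) Q B
( ) ( ) B
( ) ( ) Q B
( ) ( ) < > B
( ) ( ) < > Q
( ) ( ) < > < >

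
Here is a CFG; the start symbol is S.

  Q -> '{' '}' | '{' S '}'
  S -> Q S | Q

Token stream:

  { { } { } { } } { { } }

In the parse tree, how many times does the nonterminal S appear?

6

[S [Q { [S [Q { }] [S [Q { }] [S [Q { }]]]] }] [S [Q { [S [Q { }]] }]]]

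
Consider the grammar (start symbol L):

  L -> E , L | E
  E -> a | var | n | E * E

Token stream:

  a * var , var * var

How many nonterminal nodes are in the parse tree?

8

[L [E [E a] * [E var]] , [L [E [E var] * [E var]]]]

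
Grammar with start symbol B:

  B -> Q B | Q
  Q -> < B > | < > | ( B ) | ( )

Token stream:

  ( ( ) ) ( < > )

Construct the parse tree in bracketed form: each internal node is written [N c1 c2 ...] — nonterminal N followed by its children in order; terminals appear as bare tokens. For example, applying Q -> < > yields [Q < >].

B
Q B
( B ) B
( Q ) B
( ( ) ) B
( ( ) ) Q
( ( ) ) ( B )
( ( ) ) ( Q )
( ( ) ) ( < > )

[B [Q ( [B [Q ( )]] )] [B [Q ( [B [Q < >]] )]]]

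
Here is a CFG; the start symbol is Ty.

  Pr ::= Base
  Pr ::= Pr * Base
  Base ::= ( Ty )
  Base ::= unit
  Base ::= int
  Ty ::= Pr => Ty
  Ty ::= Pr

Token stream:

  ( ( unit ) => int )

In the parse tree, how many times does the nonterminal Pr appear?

4

[Ty [Pr [Base ( [Ty [Pr [Base ( [Ty [Pr [Base unit]]] )]] => [Ty [Pr [Base int]]]] )]]]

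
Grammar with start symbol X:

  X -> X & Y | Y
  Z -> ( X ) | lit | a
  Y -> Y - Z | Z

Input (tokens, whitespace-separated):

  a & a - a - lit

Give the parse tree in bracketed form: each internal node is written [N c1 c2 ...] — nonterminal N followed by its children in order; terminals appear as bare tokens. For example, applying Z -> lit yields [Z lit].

[X [X [Y [Z a]]] & [Y [Y [Y [Z a]] - [Z a]] - [Z lit]]]

X
X & Y
Y & Y
Z & Y
a & Y
a & Y - Z
a & Y - Z - Z
a & Z - Z - Z
a & a - Z - Z
a & a - a - Z
a & a - a - lit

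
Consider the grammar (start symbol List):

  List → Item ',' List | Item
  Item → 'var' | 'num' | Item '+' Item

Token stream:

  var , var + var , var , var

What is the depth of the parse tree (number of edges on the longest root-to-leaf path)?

[List [Item var] , [List [Item [Item var] + [Item var]] , [List [Item var] , [List [Item var]]]]]

5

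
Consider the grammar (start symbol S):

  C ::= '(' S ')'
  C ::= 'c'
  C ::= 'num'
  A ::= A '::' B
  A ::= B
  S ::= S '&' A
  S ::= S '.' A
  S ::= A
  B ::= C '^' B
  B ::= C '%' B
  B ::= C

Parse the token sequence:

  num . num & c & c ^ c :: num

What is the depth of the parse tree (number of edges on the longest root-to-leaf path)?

7

[S [S [S [S [A [B [C num]]]] . [A [B [C num]]]] & [A [B [C c]]]] & [A [A [B [C c] ^ [B [C c]]]] :: [B [C num]]]]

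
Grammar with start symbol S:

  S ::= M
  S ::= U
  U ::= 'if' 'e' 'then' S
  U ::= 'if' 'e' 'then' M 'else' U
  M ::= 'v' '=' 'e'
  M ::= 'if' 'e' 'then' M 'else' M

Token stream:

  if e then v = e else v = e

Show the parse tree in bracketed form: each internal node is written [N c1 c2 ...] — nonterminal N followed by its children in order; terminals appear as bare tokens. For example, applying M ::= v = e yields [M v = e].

[S [M if e then [M v = e] else [M v = e]]]

S
M
if e then M else M
if e then v = e else M
if e then v = e else v = e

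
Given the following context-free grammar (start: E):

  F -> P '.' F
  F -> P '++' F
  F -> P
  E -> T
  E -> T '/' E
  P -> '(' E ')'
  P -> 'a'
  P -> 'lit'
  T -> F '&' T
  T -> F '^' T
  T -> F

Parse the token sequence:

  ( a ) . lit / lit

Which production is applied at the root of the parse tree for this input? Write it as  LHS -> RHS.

[E [T [F [P ( [E [T [F [P a]]]] )] . [F [P lit]]]] / [E [T [F [P lit]]]]]

E -> T '/' E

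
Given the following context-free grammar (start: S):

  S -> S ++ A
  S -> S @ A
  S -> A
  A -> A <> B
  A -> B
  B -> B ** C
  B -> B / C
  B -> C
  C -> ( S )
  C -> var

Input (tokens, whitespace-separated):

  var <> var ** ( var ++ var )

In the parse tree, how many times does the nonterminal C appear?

[S [A [A [B [C var]]] <> [B [B [C var]] ** [C ( [S [S [A [B [C var]]]] ++ [A [B [C var]]]] )]]]]

5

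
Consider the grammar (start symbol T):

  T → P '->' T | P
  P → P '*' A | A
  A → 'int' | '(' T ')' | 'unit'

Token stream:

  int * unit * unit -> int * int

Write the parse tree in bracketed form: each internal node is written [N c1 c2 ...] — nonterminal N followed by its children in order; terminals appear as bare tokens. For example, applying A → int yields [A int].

T
P -> T
P * A -> T
P * A * A -> T
A * A * A -> T
int * A * A -> T
int * unit * A -> T
int * unit * unit -> T
int * unit * unit -> P
int * unit * unit -> P * A
int * unit * unit -> A * A
int * unit * unit -> int * A
int * unit * unit -> int * int

[T [P [P [P [A int]] * [A unit]] * [A unit]] -> [T [P [P [A int]] * [A int]]]]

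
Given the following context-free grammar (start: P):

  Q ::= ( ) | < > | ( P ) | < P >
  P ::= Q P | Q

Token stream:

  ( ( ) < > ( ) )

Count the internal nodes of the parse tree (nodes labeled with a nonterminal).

[P [Q ( [P [Q ( )] [P [Q < >] [P [Q ( )]]]] )]]

8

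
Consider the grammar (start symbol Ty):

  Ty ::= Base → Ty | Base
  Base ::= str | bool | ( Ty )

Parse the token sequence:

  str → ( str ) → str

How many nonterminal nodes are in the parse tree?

8

[Ty [Base str] → [Ty [Base ( [Ty [Base str]] )] → [Ty [Base str]]]]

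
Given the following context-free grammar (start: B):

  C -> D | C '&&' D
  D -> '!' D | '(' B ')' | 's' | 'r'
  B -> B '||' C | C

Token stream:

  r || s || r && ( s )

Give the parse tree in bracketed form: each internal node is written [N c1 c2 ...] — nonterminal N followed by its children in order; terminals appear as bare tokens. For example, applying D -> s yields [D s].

[B [B [B [C [D r]]] || [C [D s]]] || [C [C [D r]] && [D ( [B [C [D s]]] )]]]

B
B || C
B || C || C
C || C || C
D || C || C
r || C || C
r || D || C
r || s || C
r || s || C && D
r || s || D && D
r || s || r && D
r || s || r && ( B )
r || s || r && ( C )
r || s || r && ( D )
r || s || r && ( s )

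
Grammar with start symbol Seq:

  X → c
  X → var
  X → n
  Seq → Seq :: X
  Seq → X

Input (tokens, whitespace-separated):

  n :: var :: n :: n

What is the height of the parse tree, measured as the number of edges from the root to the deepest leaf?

[Seq [Seq [Seq [Seq [X n]] :: [X var]] :: [X n]] :: [X n]]

5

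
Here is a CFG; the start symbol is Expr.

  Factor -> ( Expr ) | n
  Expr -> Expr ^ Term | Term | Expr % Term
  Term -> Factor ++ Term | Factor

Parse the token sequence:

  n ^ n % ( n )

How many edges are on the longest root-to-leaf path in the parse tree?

[Expr [Expr [Expr [Term [Factor n]]] ^ [Term [Factor n]]] % [Term [Factor ( [Expr [Term [Factor n]]] )]]]

6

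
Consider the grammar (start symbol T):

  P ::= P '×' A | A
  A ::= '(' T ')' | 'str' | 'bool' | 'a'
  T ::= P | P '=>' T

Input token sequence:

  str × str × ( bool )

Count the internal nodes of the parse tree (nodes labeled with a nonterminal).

10

[T [P [P [P [A str]] × [A str]] × [A ( [T [P [A bool]]] )]]]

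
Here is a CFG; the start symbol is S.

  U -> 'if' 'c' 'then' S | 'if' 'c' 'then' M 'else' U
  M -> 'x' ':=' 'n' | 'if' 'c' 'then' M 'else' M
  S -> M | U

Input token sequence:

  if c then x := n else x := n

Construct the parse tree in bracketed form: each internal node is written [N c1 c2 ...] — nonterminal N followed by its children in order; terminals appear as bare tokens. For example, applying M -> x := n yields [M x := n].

S
M
if c then M else M
if c then x := n else M
if c then x := n else x := n

[S [M if c then [M x := n] else [M x := n]]]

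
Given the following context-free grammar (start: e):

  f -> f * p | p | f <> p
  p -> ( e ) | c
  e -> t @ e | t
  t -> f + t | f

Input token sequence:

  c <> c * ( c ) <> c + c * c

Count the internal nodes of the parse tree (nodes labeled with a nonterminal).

[e [t [f [f [f [f [p c]] <> [p c]] * [p ( [e [t [f [p c]]]] )]] <> [p c]] + [t [f [f [p c]] * [p c]]]]]

19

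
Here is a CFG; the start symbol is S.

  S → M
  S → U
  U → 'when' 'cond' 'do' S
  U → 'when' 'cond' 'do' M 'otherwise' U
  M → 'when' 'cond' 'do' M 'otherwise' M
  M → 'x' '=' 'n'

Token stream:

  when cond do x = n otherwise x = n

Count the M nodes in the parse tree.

[S [M when cond do [M x = n] otherwise [M x = n]]]

3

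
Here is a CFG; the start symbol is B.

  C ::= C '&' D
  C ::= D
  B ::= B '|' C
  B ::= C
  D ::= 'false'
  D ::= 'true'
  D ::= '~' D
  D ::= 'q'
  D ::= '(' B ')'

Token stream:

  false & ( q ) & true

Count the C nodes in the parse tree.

[B [C [C [C [D false]] & [D ( [B [C [D q]]] )]] & [D true]]]

4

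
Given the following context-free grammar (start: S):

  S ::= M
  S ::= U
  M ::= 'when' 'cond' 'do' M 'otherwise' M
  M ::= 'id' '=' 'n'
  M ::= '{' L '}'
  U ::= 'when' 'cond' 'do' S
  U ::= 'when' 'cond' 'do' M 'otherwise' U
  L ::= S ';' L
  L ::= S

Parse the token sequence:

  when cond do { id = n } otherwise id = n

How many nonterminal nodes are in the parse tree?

7

[S [M when cond do [M { [L [S [M id = n]]] }] otherwise [M id = n]]]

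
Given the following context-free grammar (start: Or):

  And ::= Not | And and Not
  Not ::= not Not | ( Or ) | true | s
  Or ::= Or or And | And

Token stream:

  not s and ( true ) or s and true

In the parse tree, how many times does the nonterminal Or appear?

3

[Or [Or [And [And [Not not [Not s]]] and [Not ( [Or [And [Not true]]] )]]] or [And [And [Not s]] and [Not true]]]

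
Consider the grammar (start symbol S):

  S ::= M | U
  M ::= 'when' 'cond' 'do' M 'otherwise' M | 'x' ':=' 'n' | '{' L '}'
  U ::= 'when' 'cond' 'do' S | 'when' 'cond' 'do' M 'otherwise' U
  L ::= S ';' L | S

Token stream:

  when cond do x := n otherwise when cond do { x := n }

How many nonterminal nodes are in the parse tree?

9

[S [U when cond do [M x := n] otherwise [U when cond do [S [M { [L [S [M x := n]]] }]]]]]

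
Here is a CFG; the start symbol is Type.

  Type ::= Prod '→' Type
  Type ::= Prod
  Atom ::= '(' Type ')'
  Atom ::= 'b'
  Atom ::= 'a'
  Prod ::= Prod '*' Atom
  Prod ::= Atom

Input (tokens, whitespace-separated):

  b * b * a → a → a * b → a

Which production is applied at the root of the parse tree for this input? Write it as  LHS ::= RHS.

[Type [Prod [Prod [Prod [Atom b]] * [Atom b]] * [Atom a]] → [Type [Prod [Atom a]] → [Type [Prod [Prod [Atom a]] * [Atom b]] → [Type [Prod [Atom a]]]]]]

Type ::= Prod '→' Type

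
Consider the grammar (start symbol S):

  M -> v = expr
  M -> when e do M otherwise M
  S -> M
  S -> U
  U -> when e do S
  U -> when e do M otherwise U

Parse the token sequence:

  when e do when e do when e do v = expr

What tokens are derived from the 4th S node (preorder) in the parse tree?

[S [U when e do [S [U when e do [S [U when e do [S [M v = expr]]]]]]]]

v = expr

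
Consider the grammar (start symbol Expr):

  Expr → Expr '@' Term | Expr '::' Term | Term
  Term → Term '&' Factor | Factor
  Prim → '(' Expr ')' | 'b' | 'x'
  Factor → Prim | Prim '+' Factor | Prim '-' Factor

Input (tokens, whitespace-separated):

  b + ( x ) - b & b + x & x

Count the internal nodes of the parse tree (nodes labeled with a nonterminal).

[Expr [Term [Term [Term [Factor [Prim b] + [Factor [Prim ( [Expr [Term [Factor [Prim x]]]] )] - [Factor [Prim b]]]]] & [Factor [Prim b] + [Factor [Prim x]]]] & [Factor [Prim x]]]]

20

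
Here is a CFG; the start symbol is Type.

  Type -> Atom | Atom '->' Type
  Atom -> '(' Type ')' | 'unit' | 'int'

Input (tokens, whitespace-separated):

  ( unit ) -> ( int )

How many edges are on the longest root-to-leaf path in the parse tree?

5

[Type [Atom ( [Type [Atom unit]] )] -> [Type [Atom ( [Type [Atom int]] )]]]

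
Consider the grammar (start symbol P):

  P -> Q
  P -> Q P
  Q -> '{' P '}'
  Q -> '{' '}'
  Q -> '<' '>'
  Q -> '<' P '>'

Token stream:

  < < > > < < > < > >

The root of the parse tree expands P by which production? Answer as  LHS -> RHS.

[P [Q < [P [Q < >]] >] [P [Q < [P [Q < >] [P [Q < >]]] >]]]

P -> Q P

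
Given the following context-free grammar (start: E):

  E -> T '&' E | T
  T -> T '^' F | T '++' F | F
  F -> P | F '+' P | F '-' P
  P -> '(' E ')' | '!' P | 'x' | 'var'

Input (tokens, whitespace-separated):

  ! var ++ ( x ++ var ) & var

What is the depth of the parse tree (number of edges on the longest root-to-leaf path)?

9

[E [T [T [F [P ! [P var]]]] ++ [F [P ( [E [T [T [F [P x]]] ++ [F [P var]]]] )]]] & [E [T [F [P var]]]]]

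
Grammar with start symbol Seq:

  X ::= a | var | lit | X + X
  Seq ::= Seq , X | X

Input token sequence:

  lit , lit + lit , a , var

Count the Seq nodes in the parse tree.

4

[Seq [Seq [Seq [Seq [X lit]] , [X [X lit] + [X lit]]] , [X a]] , [X var]]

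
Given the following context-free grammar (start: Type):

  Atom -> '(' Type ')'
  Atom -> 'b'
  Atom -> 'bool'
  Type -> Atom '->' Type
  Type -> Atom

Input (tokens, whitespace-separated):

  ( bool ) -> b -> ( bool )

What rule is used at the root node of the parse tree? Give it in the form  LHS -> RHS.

Type -> Atom '->' Type

[Type [Atom ( [Type [Atom bool]] )] -> [Type [Atom b] -> [Type [Atom ( [Type [Atom bool]] )]]]]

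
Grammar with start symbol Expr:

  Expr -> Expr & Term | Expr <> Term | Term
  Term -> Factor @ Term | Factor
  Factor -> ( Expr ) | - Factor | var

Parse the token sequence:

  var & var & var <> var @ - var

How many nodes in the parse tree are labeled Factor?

6

[Expr [Expr [Expr [Expr [Term [Factor var]]] & [Term [Factor var]]] & [Term [Factor var]]] <> [Term [Factor var] @ [Term [Factor - [Factor var]]]]]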